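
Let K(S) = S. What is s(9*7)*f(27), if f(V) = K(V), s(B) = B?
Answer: 1701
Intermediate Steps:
f(V) = V
s(9*7)*f(27) = (9*7)*27 = 63*27 = 1701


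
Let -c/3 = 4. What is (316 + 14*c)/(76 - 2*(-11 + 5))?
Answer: 37/22 ≈ 1.6818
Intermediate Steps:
c = -12 (c = -3*4 = -12)
(316 + 14*c)/(76 - 2*(-11 + 5)) = (316 + 14*(-12))/(76 - 2*(-11 + 5)) = (316 - 168)/(76 - 2*(-6)) = 148/(76 + 12) = 148/88 = 148*(1/88) = 37/22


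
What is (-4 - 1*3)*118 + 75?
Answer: -751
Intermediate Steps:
(-4 - 1*3)*118 + 75 = (-4 - 3)*118 + 75 = -7*118 + 75 = -826 + 75 = -751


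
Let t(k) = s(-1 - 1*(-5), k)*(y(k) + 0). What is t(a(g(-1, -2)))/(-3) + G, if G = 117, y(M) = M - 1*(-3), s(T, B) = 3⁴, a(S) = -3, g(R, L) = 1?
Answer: 117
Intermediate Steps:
s(T, B) = 81
y(M) = 3 + M (y(M) = M + 3 = 3 + M)
t(k) = 243 + 81*k (t(k) = 81*((3 + k) + 0) = 81*(3 + k) = 243 + 81*k)
t(a(g(-1, -2)))/(-3) + G = (243 + 81*(-3))/(-3) + 117 = (243 - 243)*(-⅓) + 117 = 0*(-⅓) + 117 = 0 + 117 = 117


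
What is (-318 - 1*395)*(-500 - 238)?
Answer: 526194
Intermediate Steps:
(-318 - 1*395)*(-500 - 238) = (-318 - 395)*(-738) = -713*(-738) = 526194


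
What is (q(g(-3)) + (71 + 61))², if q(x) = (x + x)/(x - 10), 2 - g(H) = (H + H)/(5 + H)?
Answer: 16900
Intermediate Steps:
g(H) = 2 - 2*H/(5 + H) (g(H) = 2 - (H + H)/(5 + H) = 2 - 2*H/(5 + H))
q(x) = 2*x/(-10 + x) (q(x) = (2*x)/(-10 + x) = 2*x/(-10 + x))
(q(g(-3)) + (71 + 61))² = (2*(10/(5 - 3))/(-10 + 10/(5 - 3)) + (71 + 61))² = (2*(10/2)/(-10 + 10/2) + 132)² = (2*(10*(½))/(-10 + 10*(½)) + 132)² = (2*5/(-10 + 5) + 132)² = (2*5/(-5) + 132)² = (2*5*(-⅕) + 132)² = (-2 + 132)² = 130² = 16900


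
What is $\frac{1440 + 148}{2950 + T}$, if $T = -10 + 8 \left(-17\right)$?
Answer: $\frac{397}{701} \approx 0.56633$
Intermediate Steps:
$T = -146$ ($T = -10 - 136 = -146$)
$\frac{1440 + 148}{2950 + T} = \frac{1440 + 148}{2950 - 146} = \frac{1588}{2804} = 1588 \cdot \frac{1}{2804} = \frac{397}{701}$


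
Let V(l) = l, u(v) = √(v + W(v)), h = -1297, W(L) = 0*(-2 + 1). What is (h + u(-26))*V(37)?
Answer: -47989 + 37*I*√26 ≈ -47989.0 + 188.66*I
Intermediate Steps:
W(L) = 0 (W(L) = 0*(-1) = 0)
u(v) = √v (u(v) = √(v + 0) = √v)
(h + u(-26))*V(37) = (-1297 + √(-26))*37 = (-1297 + I*√26)*37 = -47989 + 37*I*√26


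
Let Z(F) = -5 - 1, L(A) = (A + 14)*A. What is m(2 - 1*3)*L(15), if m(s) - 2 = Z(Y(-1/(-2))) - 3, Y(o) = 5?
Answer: -3045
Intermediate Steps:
L(A) = A*(14 + A) (L(A) = (14 + A)*A = A*(14 + A))
Z(F) = -6
m(s) = -7 (m(s) = 2 + (-6 - 3) = 2 - 9 = -7)
m(2 - 1*3)*L(15) = -105*(14 + 15) = -105*29 = -7*435 = -3045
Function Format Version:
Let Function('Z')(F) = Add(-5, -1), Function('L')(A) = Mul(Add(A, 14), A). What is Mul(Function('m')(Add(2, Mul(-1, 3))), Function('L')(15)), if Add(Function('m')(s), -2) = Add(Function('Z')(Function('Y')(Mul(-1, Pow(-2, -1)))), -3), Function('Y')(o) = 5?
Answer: -3045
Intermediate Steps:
Function('L')(A) = Mul(A, Add(14, A)) (Function('L')(A) = Mul(Add(14, A), A) = Mul(A, Add(14, A)))
Function('Z')(F) = -6
Function('m')(s) = -7 (Function('m')(s) = Add(2, Add(-6, -3)) = Add(2, -9) = -7)
Mul(Function('m')(Add(2, Mul(-1, 3))), Function('L')(15)) = Mul(-7, Mul(15, Add(14, 15))) = Mul(-7, Mul(15, 29)) = Mul(-7, 435) = -3045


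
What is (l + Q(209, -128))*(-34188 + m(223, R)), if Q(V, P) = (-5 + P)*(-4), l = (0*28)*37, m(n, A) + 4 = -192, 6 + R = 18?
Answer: -18292288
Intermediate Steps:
R = 12 (R = -6 + 18 = 12)
m(n, A) = -196 (m(n, A) = -4 - 192 = -196)
l = 0 (l = 0*37 = 0)
Q(V, P) = 20 - 4*P
(l + Q(209, -128))*(-34188 + m(223, R)) = (0 + (20 - 4*(-128)))*(-34188 - 196) = (0 + (20 + 512))*(-34384) = (0 + 532)*(-34384) = 532*(-34384) = -18292288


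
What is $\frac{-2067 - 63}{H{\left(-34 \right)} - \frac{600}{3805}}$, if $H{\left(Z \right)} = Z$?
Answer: $\frac{810465}{12997} \approx 62.358$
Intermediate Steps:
$\frac{-2067 - 63}{H{\left(-34 \right)} - \frac{600}{3805}} = \frac{-2067 - 63}{-34 - \frac{600}{3805}} = - \frac{2130}{-34 - \frac{120}{761}} = - \frac{2130}{- \frac{25994}{761}} = \left(-2130\right) \left(- \frac{761}{25994}\right) = \frac{810465}{12997}$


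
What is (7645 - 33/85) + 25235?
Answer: 2794767/85 ≈ 32880.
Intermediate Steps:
(7645 - 33/85) + 25235 = 649792/85 + 25235 = 2794767/85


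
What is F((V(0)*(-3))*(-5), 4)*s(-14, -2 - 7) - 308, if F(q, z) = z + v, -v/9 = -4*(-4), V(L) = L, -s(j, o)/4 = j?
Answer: -8148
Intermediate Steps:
s(j, o) = -4*j
v = -144 (v = -(-36)*(-4) = -9*16 = -144)
F(q, z) = -144 + z (F(q, z) = z - 144 = -144 + z)
F((V(0)*(-3))*(-5), 4)*s(-14, -2 - 7) - 308 = (-144 + 4)*(-4*(-14)) - 308 = -140*56 - 308 = -7840 - 308 = -8148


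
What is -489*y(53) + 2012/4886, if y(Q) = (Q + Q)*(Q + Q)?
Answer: -13422827966/2443 ≈ -5.4944e+6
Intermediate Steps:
y(Q) = 4*Q² (y(Q) = (2*Q)*(2*Q) = 4*Q²)
-489*y(53) + 2012/4886 = -489*4*53² + 2012/4886 = -489*4*2809 + 2012*(1/4886) = -489/(1/11236) + 1006/2443 = -489/1/11236 + 1006/2443 = -489*11236 + 1006/2443 = -5494404 + 1006/2443 = -13422827966/2443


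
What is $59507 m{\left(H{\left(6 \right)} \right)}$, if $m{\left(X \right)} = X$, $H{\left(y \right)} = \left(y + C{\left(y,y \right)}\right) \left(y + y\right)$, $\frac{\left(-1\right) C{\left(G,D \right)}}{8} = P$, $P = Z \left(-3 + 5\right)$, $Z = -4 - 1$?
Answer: $61411224$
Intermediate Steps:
$Z = -5$
$P = -10$ ($P = - 5 \left(-3 + 5\right) = \left(-5\right) 2 = -10$)
$C{\left(G,D \right)} = 80$ ($C{\left(G,D \right)} = \left(-8\right) \left(-10\right) = 80$)
$H{\left(y \right)} = 2 y \left(80 + y\right)$ ($H{\left(y \right)} = \left(y + 80\right) \left(y + y\right) = \left(80 + y\right) 2 y = 2 y \left(80 + y\right)$)
$59507 m{\left(H{\left(6 \right)} \right)} = 59507 \cdot 2 \cdot 6 \left(80 + 6\right) = 59507 \cdot 2 \cdot 6 \cdot 86 = 59507 \cdot 1032 = 61411224$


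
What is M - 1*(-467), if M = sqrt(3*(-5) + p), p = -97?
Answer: 467 + 4*I*sqrt(7) ≈ 467.0 + 10.583*I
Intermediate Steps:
M = 4*I*sqrt(7) (M = sqrt(3*(-5) - 97) = sqrt(-15 - 97) = sqrt(-112) = 4*I*sqrt(7) ≈ 10.583*I)
M - 1*(-467) = 4*I*sqrt(7) - 1*(-467) = 4*I*sqrt(7) + 467 = 467 + 4*I*sqrt(7)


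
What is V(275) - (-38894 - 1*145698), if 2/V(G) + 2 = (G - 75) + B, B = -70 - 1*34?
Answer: 8675825/47 ≈ 1.8459e+5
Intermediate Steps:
B = -104 (B = -70 - 34 = -104)
V(G) = 2/(-181 + G) (V(G) = 2/(-2 + ((G - 75) - 104)) = 2/(-2 + ((-75 + G) - 104)) = 2/(-2 + (-179 + G)) = 2/(-181 + G))
V(275) - (-38894 - 1*145698) = 2/(-181 + 275) - (-38894 - 1*145698) = 2/94 - (-38894 - 145698) = 2*(1/94) - 1*(-184592) = 1/47 + 184592 = 8675825/47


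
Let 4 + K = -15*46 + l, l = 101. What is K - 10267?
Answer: -10860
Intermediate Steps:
K = -593 (K = -4 + (-15*46 + 101) = -4 + (-690 + 101) = -4 - 589 = -593)
K - 10267 = -593 - 10267 = -10860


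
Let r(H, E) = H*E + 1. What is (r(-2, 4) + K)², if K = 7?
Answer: 0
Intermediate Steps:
r(H, E) = 1 + E*H (r(H, E) = E*H + 1 = 1 + E*H)
(r(-2, 4) + K)² = ((1 + 4*(-2)) + 7)² = ((1 - 8) + 7)² = (-7 + 7)² = 0² = 0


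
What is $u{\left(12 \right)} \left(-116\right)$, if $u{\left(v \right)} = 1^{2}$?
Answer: $-116$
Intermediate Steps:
$u{\left(v \right)} = 1$
$u{\left(12 \right)} \left(-116\right) = 1 \left(-116\right) = -116$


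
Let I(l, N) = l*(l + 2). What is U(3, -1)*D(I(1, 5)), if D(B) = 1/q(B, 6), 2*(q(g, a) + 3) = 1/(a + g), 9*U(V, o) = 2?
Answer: -4/53 ≈ -0.075472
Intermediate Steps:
U(V, o) = 2/9 (U(V, o) = (⅑)*2 = 2/9)
q(g, a) = -3 + 1/(2*(a + g))
I(l, N) = l*(2 + l)
D(B) = (6 + B)/(-35/2 - 3*B) (D(B) = 1/((½ - 3*6 - 3*B)/(6 + B)) = 1/((½ - 18 - 3*B)/(6 + B)) = 1/((-35/2 - 3*B)/(6 + B)) = (6 + B)/(-35/2 - 3*B))
U(3, -1)*D(I(1, 5)) = 2*(2*(-6 - (2 + 1))/(35 + 6*(1*(2 + 1))))/9 = 2*(2*(-6 - 3)/(35 + 6*(1*3)))/9 = 2*(2*(-6 - 1*3)/(35 + 6*3))/9 = 2*(2*(-6 - 3)/(35 + 18))/9 = 2*(2*(-9)/53)/9 = 2*(2*(1/53)*(-9))/9 = (2/9)*(-18/53) = -4/53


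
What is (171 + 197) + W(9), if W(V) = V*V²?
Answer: 1097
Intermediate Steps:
W(V) = V³
(171 + 197) + W(9) = (171 + 197) + 9³ = 368 + 729 = 1097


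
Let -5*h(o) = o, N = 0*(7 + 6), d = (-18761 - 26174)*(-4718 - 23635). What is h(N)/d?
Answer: 0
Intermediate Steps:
d = 1274042055 (d = -44935*(-28353) = 1274042055)
N = 0 (N = 0*13 = 0)
h(o) = -o/5
h(N)/d = -1/5*0/1274042055 = 0*(1/1274042055) = 0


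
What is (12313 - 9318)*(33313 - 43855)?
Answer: -31573290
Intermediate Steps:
(12313 - 9318)*(33313 - 43855) = 2995*(-10542) = -31573290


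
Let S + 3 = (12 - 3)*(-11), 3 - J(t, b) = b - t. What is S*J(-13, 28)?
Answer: 3876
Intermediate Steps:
J(t, b) = 3 + t - b (J(t, b) = 3 - (b - t) = 3 + (t - b) = 3 + t - b)
S = -102 (S = -3 + (12 - 3)*(-11) = -3 + 9*(-11) = -3 - 99 = -102)
S*J(-13, 28) = -102*(3 - 13 - 1*28) = -102*(3 - 13 - 28) = -102*(-38) = 3876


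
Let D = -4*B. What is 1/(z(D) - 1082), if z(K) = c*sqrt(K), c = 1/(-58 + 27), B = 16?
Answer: -519901/562532914 + 62*I/281266457 ≈ -0.00092421 + 2.2043e-7*I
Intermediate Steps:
c = -1/31 (c = 1/(-31) = -1/31 ≈ -0.032258)
D = -64 (D = -4*16 = -64)
z(K) = -sqrt(K)/31
1/(z(D) - 1082) = 1/(-8*I/31 - 1082) = 1/(-1082 - 8*I/31) = 961*(-1082 + 8*I/31)/1125065828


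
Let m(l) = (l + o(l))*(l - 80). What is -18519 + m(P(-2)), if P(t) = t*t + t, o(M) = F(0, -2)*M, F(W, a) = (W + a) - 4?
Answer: -17739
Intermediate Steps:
F(W, a) = -4 + W + a
o(M) = -6*M (o(M) = (-4 + 0 - 2)*M = -6*M)
P(t) = t + t**2 (P(t) = t**2 + t = t + t**2)
m(l) = -5*l*(-80 + l) (m(l) = (l - 6*l)*(l - 80) = (-5*l)*(-80 + l) = -5*l*(-80 + l))
-18519 + m(P(-2)) = -18519 + 5*(-2*(1 - 2))*(80 - (-2)*(1 - 2)) = -18519 + 5*(-2*(-1))*(80 - (-2)*(-1)) = -18519 + 5*2*(80 - 1*2) = -18519 + 5*2*(80 - 2) = -18519 + 5*2*78 = -18519 + 780 = -17739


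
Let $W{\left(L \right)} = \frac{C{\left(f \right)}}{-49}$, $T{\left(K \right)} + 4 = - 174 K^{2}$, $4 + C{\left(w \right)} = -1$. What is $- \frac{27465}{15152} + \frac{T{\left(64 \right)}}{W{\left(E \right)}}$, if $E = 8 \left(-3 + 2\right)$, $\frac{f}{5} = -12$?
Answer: $- \frac{529148766509}{75760} \approx -6.9845 \cdot 10^{6}$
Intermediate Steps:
$f = -60$ ($f = 5 \left(-12\right) = -60$)
$E = -8$ ($E = 8 \left(-1\right) = -8$)
$C{\left(w \right)} = -5$ ($C{\left(w \right)} = -4 - 1 = -5$)
$T{\left(K \right)} = -4 - 174 K^{2}$
$W{\left(L \right)} = \frac{5}{49}$ ($W{\left(L \right)} = - \frac{5}{-49} = \left(-5\right) \left(- \frac{1}{49}\right) = \frac{5}{49}$)
$- \frac{27465}{15152} + \frac{T{\left(64 \right)}}{W{\left(E \right)}} = - \frac{27465}{15152} + \frac{-4 - 174 \cdot 64^{2}}{\frac{5}{49}} = \left(-27465\right) \frac{1}{15152} + \left(-4 - 712704\right) \frac{49}{5} = - \frac{27465}{15152} + \left(-4 - 712704\right) \frac{49}{5} = - \frac{27465}{15152} - \frac{34922692}{5} = - \frac{529148766509}{75760}$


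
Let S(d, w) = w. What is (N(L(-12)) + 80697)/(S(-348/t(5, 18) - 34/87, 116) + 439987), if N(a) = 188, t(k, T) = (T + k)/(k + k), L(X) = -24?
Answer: 80885/440103 ≈ 0.18379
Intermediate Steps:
t(k, T) = (T + k)/(2*k) (t(k, T) = (T + k)/((2*k)) = (T + k)*(1/(2*k)) = (T + k)/(2*k))
(N(L(-12)) + 80697)/(S(-348/t(5, 18) - 34/87, 116) + 439987) = (188 + 80697)/(116 + 439987) = 80885/440103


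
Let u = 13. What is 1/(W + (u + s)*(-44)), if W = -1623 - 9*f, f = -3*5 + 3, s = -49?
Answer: 1/69 ≈ 0.014493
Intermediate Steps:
f = -12 (f = -15 + 3 = -12)
W = -1515 (W = -1623 - 9*(-12) = -1623 + 108 = -1515)
1/(W + (u + s)*(-44)) = 1/(-1515 + (13 - 49)*(-44)) = 1/(-1515 - 36*(-44)) = 1/(-1515 + 1584) = 1/69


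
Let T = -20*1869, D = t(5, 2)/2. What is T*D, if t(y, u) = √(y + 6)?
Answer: -18690*√11 ≈ -61988.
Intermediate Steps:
t(y, u) = √(6 + y)
D = √11/2 (D = √(6 + 5)/2 = √11*(½) = √11/2 ≈ 1.6583)
T = -37380
T*D = -18690*√11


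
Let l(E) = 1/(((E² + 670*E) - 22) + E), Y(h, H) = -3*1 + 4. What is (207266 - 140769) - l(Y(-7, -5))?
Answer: 43223049/650 ≈ 66497.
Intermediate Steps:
Y(h, H) = 1 (Y(h, H) = -3 + 4 = 1)
l(E) = 1/(-22 + E² + 671*E) (l(E) = 1/((-22 + E² + 670*E) + E) = 1/(-22 + E² + 671*E))
(207266 - 140769) - l(Y(-7, -5)) = (207266 - 140769) - 1/(-22 + 1² + 671*1) = 66497 - 1/(-22 + 1 + 671) = 66497 - 1/650 = 43223049/650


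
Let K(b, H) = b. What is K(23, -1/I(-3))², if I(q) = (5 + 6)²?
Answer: 529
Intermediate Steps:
I(q) = 121 (I(q) = 11² = 121)
K(23, -1/I(-3))² = 23² = 529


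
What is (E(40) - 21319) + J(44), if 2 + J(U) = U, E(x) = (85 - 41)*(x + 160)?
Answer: -12477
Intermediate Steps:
E(x) = 7040 + 44*x (E(x) = 44*(160 + x) = 7040 + 44*x)
J(U) = -2 + U
(E(40) - 21319) + J(44) = ((7040 + 44*40) - 21319) + (-2 + 44) = ((7040 + 1760) - 21319) + 42 = (8800 - 21319) + 42 = -12519 + 42 = -12477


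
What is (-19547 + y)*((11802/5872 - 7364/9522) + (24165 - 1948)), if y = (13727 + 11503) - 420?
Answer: 1634546154465283/13978296 ≈ 1.1693e+8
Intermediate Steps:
y = 24810 (y = 25230 - 420 = 24810)
(-19547 + y)*((11802/5872 - 7364/9522) + (24165 - 1948)) = (-19547 + 24810)*((11802/5872 - 7364/9522) + (24165 - 1948)) = 5263*((11802*(1/5872) - 7364*1/9522) + 22217) = 5263*((5901/2936 - 3682/4761) + 22217) = 5263*(17284309/13978296 + 22217) = 5263*(310573086541/13978296) = 1634546154465283/13978296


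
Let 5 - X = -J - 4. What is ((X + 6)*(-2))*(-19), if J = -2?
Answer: 494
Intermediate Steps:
X = 7 (X = 5 - (-1*(-2) - 4) = 5 - (2 - 4) = 5 - 1*(-2) = 5 + 2 = 7)
((X + 6)*(-2))*(-19) = ((7 + 6)*(-2))*(-19) = (13*(-2))*(-19) = -26*(-19) = 494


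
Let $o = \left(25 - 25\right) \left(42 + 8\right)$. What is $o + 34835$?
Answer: $34835$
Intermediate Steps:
$o = 0$ ($o = 0 \cdot 50 = 0$)
$o + 34835 = 0 + 34835 = 34835$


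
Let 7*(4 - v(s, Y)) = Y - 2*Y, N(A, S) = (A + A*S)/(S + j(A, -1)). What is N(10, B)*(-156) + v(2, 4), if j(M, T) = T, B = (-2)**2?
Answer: -18168/7 ≈ -2595.4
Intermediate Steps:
B = 4
N(A, S) = (A + A*S)/(-1 + S) (N(A, S) = (A + A*S)/(S - 1) = (A + A*S)/(-1 + S))
v(s, Y) = 4 + Y/7 (v(s, Y) = 4 - (Y - 2*Y)/7 = 4 - (-1)*Y/7 = 4 + Y/7)
N(10, B)*(-156) + v(2, 4) = (10*(1 + 4)/(-1 + 4))*(-156) + (4 + (1/7)*4) = (10*5/3)*(-156) + (4 + 4/7) = (10*(1/3)*5)*(-156) + 32/7 = (50/3)*(-156) + 32/7 = -2600 + 32/7 = -18168/7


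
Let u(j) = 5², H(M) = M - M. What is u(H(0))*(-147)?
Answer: -3675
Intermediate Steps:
H(M) = 0
u(j) = 25
u(H(0))*(-147) = 25*(-147) = -3675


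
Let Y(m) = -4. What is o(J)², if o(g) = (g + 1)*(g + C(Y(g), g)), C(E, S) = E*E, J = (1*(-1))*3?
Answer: 676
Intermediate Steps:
J = -3 (J = -1*3 = -3)
C(E, S) = E²
o(g) = (1 + g)*(16 + g) (o(g) = (g + 1)*(g + (-4)²) = (1 + g)*(g + 16) = (1 + g)*(16 + g))
o(J)² = (16 + (-3)² + 17*(-3))² = (16 + 9 - 51)² = (-26)² = 676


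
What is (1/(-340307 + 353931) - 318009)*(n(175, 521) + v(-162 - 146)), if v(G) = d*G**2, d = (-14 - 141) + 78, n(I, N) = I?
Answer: 31646508299739095/13624 ≈ 2.3229e+12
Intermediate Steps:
d = -77 (d = -155 + 78 = -77)
v(G) = -77*G**2
(1/(-340307 + 353931) - 318009)*(n(175, 521) + v(-162 - 146)) = (1/(-340307 + 353931) - 318009)*(175 - 77*(-162 - 146)**2) = (1/13624 - 318009)*(175 - 77*(-308)**2) = (1/13624 - 318009)*(175 - 77*94864) = -4332554615*(175 - 7304528)/13624 = -4332554615/13624*(-7304353) = 31646508299739095/13624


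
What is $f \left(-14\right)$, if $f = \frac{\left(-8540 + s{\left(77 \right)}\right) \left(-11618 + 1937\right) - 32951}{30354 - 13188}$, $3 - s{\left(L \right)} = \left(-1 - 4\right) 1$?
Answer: $- \frac{577957387}{8583} \approx -67338.0$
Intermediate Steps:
$s{\left(L \right)} = 8$ ($s{\left(L \right)} = 3 - \left(-1 - 4\right) 1 = 3 - \left(-5\right) 1 = 3 - -5 = 3 + 5 = 8$)
$f = \frac{82565341}{17166}$ ($f = \frac{\left(-8540 + 8\right) \left(-11618 + 1937\right) - 32951}{30354 - 13188} = \frac{\left(-8532\right) \left(-9681\right) - 32951}{17166} = \left(82598292 - 32951\right) \frac{1}{17166} = 82565341 \cdot \frac{1}{17166} = \frac{82565341}{17166} \approx 4809.8$)
$f \left(-14\right) = \frac{82565341}{17166} \left(-14\right) = - \frac{577957387}{8583}$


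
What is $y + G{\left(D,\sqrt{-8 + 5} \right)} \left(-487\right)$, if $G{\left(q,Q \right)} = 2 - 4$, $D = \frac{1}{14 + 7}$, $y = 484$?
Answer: $1458$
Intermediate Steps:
$D = \frac{1}{21} \approx 0.047619$
$G{\left(q,Q \right)} = -2$ ($G{\left(q,Q \right)} = 2 - 4 = -2$)
$y + G{\left(D,\sqrt{-8 + 5} \right)} \left(-487\right) = 484 - -974 = 484 + 974 = 1458$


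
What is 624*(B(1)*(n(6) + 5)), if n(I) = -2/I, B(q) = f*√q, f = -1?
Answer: -2912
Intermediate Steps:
B(q) = -√q
624*(B(1)*(n(6) + 5)) = 624*((-√1)*(-2/6 + 5)) = 624*((-1*1)*(-2*⅙ + 5)) = 624*(-(-⅓ + 5)) = 624*(-1*14/3) = 624*(-14/3) = -2912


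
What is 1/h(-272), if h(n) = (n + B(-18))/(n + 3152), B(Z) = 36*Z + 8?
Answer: -60/19 ≈ -3.1579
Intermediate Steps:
B(Z) = 8 + 36*Z
h(n) = (-640 + n)/(3152 + n) (h(n) = (n + (8 + 36*(-18)))/(n + 3152) = (n + (8 - 648))/(3152 + n) = (n - 640)/(3152 + n) = (-640 + n)/(3152 + n))
1/h(-272) = 1/((-640 - 272)/(3152 - 272)) = 1/(-912/2880) = 1/((1/2880)*(-912)) = 1/(-19/60) = -60/19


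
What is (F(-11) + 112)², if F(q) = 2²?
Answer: 13456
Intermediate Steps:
F(q) = 4
(F(-11) + 112)² = (4 + 112)² = 116² = 13456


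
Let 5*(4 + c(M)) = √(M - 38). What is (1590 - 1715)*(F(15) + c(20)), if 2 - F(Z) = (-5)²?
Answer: 3375 - 75*I*√2 ≈ 3375.0 - 106.07*I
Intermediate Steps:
F(Z) = -23 (F(Z) = 2 - 1*(-5)² = 2 - 1*25 = 2 - 25 = -23)
c(M) = -4 + √(-38 + M)/5 (c(M) = -4 + √(M - 38)/5 = -4 + √(-38 + M)/5)
(1590 - 1715)*(F(15) + c(20)) = (1590 - 1715)*(-23 + (-4 + √(-38 + 20)/5)) = -125*(-23 + (-4 + √(-18)/5)) = -125*(-23 + (-4 + (3*I*√2)/5)) = -125*(-23 + (-4 + 3*I*√2/5)) = -125*(-27 + 3*I*√2/5) = 3375 - 75*I*√2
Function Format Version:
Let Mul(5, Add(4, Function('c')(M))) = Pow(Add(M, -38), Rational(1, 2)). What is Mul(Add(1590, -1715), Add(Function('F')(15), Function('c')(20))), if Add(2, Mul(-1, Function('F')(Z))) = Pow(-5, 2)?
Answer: Add(3375, Mul(-75, I, Pow(2, Rational(1, 2)))) ≈ Add(3375.0, Mul(-106.07, I))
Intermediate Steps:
Function('F')(Z) = -23 (Function('F')(Z) = Add(2, Mul(-1, Pow(-5, 2))) = Add(2, Mul(-1, 25)) = Add(2, -25) = -23)
Function('c')(M) = Add(-4, Mul(Rational(1, 5), Pow(Add(-38, M), Rational(1, 2)))) (Function('c')(M) = Add(-4, Mul(Rational(1, 5), Pow(Add(M, -38), Rational(1, 2)))) = Add(-4, Mul(Rational(1, 5), Pow(Add(-38, M), Rational(1, 2)))))
Mul(Add(1590, -1715), Add(Function('F')(15), Function('c')(20))) = Mul(Add(1590, -1715), Add(-23, Add(-4, Mul(Rational(1, 5), Pow(Add(-38, 20), Rational(1, 2)))))) = Mul(-125, Add(-23, Add(-4, Mul(Rational(1, 5), Pow(-18, Rational(1, 2)))))) = Mul(-125, Add(-23, Add(-4, Mul(Rational(1, 5), Mul(3, I, Pow(2, Rational(1, 2))))))) = Mul(-125, Add(-23, Add(-4, Mul(Rational(3, 5), I, Pow(2, Rational(1, 2)))))) = Mul(-125, Add(-27, Mul(Rational(3, 5), I, Pow(2, Rational(1, 2))))) = Add(3375, Mul(-75, I, Pow(2, Rational(1, 2))))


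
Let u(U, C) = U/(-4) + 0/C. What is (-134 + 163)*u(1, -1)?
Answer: -29/4 ≈ -7.2500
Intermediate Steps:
u(U, C) = -U/4 (u(U, C) = U*(-1/4) + 0 = -U/4 + 0 = -U/4)
(-134 + 163)*u(1, -1) = (-134 + 163)*(-1/4*1) = 29*(-1/4) = -29/4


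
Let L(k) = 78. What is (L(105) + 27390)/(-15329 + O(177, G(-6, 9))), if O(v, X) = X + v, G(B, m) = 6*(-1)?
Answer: -13734/7579 ≈ -1.8121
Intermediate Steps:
G(B, m) = -6
(L(105) + 27390)/(-15329 + O(177, G(-6, 9))) = (78 + 27390)/(-15329 + (-6 + 177)) = 27468/(-15329 + 171) = 27468/(-15158) = 27468*(-1/15158) = -13734/7579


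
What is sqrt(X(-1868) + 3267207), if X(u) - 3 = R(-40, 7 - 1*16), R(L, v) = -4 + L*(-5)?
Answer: sqrt(3267406) ≈ 1807.6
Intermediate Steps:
R(L, v) = -4 - 5*L
X(u) = 199 (X(u) = 3 + (-4 - 5*(-40)) = 3 + (-4 + 200) = 3 + 196 = 199)
sqrt(X(-1868) + 3267207) = sqrt(199 + 3267207) = sqrt(3267406)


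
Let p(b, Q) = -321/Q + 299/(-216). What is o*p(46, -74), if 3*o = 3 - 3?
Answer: 0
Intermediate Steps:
p(b, Q) = -299/216 - 321/Q (p(b, Q) = -321/Q + 299*(-1/216) = -321/Q - 299/216 = -299/216 - 321/Q)
o = 0 (o = (3 - 3)/3 = (⅓)*0 = 0)
o*p(46, -74) = 0*(-299/216 - 321/(-74)) = 0*(-299/216 - 321*(-1/74)) = 0*(-299/216 + 321/74) = 0*(23605/7992) = 0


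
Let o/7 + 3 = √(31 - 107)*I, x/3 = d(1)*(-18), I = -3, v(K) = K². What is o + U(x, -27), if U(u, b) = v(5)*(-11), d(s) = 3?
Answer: -296 - 42*I*√19 ≈ -296.0 - 183.07*I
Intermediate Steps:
x = -162 (x = 3*(3*(-18)) = 3*(-54) = -162)
U(u, b) = -275 (U(u, b) = 5²*(-11) = 25*(-11) = -275)
o = -21 - 42*I*√19 (o = -21 + 7*(√(31 - 107)*(-3)) = -21 + 7*(√(-76)*(-3)) = -21 + 7*((2*I*√19)*(-3)) = -21 + 7*(-6*I*√19) = -21 - 42*I*√19 ≈ -21.0 - 183.07*I)
o + U(x, -27) = (-21 - 42*I*√19) - 275 = -296 - 42*I*√19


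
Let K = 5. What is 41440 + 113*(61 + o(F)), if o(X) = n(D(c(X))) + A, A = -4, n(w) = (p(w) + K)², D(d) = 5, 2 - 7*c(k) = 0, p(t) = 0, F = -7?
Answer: 50706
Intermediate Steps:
c(k) = 2/7 (c(k) = 2/7 - ⅐*0 = 2/7 + 0 = 2/7)
n(w) = 25 (n(w) = (0 + 5)² = 5² = 25)
o(X) = 21 (o(X) = 25 - 4 = 21)
41440 + 113*(61 + o(F)) = 41440 + 113*(61 + 21) = 41440 + 113*82 = 41440 + 9266 = 50706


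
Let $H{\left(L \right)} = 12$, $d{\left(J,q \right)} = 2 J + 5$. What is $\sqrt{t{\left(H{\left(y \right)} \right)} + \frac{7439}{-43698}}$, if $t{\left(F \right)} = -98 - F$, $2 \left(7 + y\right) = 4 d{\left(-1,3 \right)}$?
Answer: $\frac{i \sqrt{210371741862}}{43698} \approx 10.496 i$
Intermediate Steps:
$d{\left(J,q \right)} = 5 + 2 J$
$y = -1$ ($y = -7 + \frac{4 \left(5 + 2 \left(-1\right)\right)}{2} = -7 + \frac{4 \left(5 - 2\right)}{2} = -7 + \frac{4 \cdot 3}{2} = -7 + \frac{1}{2} \cdot 12 = -7 + 6 = -1$)
$\sqrt{t{\left(H{\left(y \right)} \right)} + \frac{7439}{-43698}} = \sqrt{\left(-98 - 12\right) + \frac{7439}{-43698}} = \sqrt{\left(-98 - 12\right) + 7439 \left(- \frac{1}{43698}\right)} = \sqrt{-110 - \frac{7439}{43698}} = \sqrt{- \frac{4814219}{43698}} = \frac{i \sqrt{210371741862}}{43698}$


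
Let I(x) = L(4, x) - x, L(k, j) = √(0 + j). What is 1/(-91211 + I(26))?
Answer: -91237/8324190143 - √26/8324190143 ≈ -1.0961e-5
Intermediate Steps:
L(k, j) = √j
I(x) = √x - x
1/(-91211 + I(26)) = 1/(-91211 + (√26 - 1*26)) = 1/(-91211 + (√26 - 26)) = 1/(-91211 + (-26 + √26)) = 1/(-91237 + √26)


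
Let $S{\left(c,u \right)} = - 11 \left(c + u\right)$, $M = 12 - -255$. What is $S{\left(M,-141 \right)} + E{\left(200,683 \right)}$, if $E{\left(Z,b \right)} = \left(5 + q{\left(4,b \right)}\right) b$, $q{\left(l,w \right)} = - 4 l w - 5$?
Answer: $-7465210$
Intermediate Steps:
$M = 267$ ($M = 12 + 255 = 267$)
$S{\left(c,u \right)} = - 11 c - 11 u$
$q{\left(l,w \right)} = -5 - 4 l w$ ($q{\left(l,w \right)} = - 4 l w - 5 = -5 - 4 l w$)
$E{\left(Z,b \right)} = - 16 b^{2}$ ($E{\left(Z,b \right)} = \left(5 - \left(5 + 16 b\right)\right) b = - 16 b b = - 16 b^{2}$)
$S{\left(M,-141 \right)} + E{\left(200,683 \right)} = \left(\left(-11\right) 267 - -1551\right) - 16 \cdot 683^{2} = \left(-2937 + 1551\right) - 7463824 = -1386 - 7463824 = -7465210$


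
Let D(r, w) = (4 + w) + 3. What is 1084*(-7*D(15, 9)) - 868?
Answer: -122276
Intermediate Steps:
D(r, w) = 7 + w
1084*(-7*D(15, 9)) - 868 = 1084*(-7*(7 + 9)) - 868 = 1084*(-7*16) - 868 = 1084*(-112) - 868 = -121408 - 868 = -122276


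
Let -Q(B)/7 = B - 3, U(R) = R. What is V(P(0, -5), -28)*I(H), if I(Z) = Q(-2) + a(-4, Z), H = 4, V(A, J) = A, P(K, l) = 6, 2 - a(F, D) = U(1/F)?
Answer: 447/2 ≈ 223.50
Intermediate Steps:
a(F, D) = 2 - 1/F
Q(B) = 21 - 7*B (Q(B) = -7*(B - 3) = -7*(-3 + B) = 21 - 7*B)
I(Z) = 149/4 (I(Z) = (21 - 7*(-2)) + (2 - 1/(-4)) = (21 + 14) + (2 - 1*(-¼)) = 35 + (2 + ¼) = 35 + 9/4 = 149/4)
V(P(0, -5), -28)*I(H) = 6*(149/4) = 447/2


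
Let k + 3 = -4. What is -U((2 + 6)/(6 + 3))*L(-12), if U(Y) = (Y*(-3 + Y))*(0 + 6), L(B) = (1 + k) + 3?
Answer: -304/9 ≈ -33.778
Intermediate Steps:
k = -7 (k = -3 - 4 = -7)
L(B) = -3 (L(B) = (1 - 7) + 3 = -6 + 3 = -3)
U(Y) = 6*Y*(-3 + Y) (U(Y) = (Y*(-3 + Y))*6 = 6*Y*(-3 + Y))
-U((2 + 6)/(6 + 3))*L(-12) = -6*((2 + 6)/(6 + 3))*(-3 + (2 + 6)/(6 + 3))*(-3) = -6*(8/9)*(-3 + 8/9)*(-3) = -6*(8/9)*(-19/9)*(-3) = -(-304)*(-3)/27 = -1*304/9 = -304/9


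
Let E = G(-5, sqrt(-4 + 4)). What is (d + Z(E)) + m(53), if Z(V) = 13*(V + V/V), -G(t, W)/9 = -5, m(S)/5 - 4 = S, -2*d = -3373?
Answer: 5139/2 ≈ 2569.5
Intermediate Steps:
d = 3373/2 (d = -1/2*(-3373) = 3373/2 ≈ 1686.5)
m(S) = 20 + 5*S
G(t, W) = 45 (G(t, W) = -9*(-5) = 45)
E = 45
Z(V) = 13 + 13*V (Z(V) = 13*(V + 1) = 13*(1 + V) = 13 + 13*V)
(d + Z(E)) + m(53) = (3373/2 + (13 + 13*45)) + (20 + 5*53) = (3373/2 + (13 + 585)) + (20 + 265) = (3373/2 + 598) + 285 = 4569/2 + 285 = 5139/2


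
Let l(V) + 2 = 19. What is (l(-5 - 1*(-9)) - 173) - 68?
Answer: -224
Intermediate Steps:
l(V) = 17 (l(V) = -2 + 19 = 17)
(l(-5 - 1*(-9)) - 173) - 68 = (17 - 173) - 68 = -156 - 68 = -224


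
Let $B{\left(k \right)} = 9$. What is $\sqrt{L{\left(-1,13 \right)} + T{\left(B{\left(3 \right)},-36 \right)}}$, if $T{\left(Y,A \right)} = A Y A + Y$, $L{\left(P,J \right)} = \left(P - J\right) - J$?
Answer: $3 \sqrt{1294} \approx 107.92$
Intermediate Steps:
$L{\left(P,J \right)} = P - 2 J$
$T{\left(Y,A \right)} = Y + Y A^{2}$ ($T{\left(Y,A \right)} = Y A^{2} + Y = Y + Y A^{2}$)
$\sqrt{L{\left(-1,13 \right)} + T{\left(B{\left(3 \right)},-36 \right)}} = \sqrt{\left(-1 - 26\right) + 9 \left(1 + \left(-36\right)^{2}\right)} = \sqrt{\left(-1 - 26\right) + 9 \left(1 + 1296\right)} = \sqrt{-27 + 9 \cdot 1297} = \sqrt{-27 + 11673} = \sqrt{11646} = 3 \sqrt{1294}$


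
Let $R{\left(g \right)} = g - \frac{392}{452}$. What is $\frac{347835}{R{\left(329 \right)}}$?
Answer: $\frac{39305355}{37079} \approx 1060.0$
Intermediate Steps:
$R{\left(g \right)} = - \frac{98}{113} + g$ ($R{\left(g \right)} = g - 392 \cdot \frac{1}{452} = g - \frac{98}{113} = - \frac{98}{113} + g$)
$\frac{347835}{R{\left(329 \right)}} = \frac{347835}{- \frac{98}{113} + 329} = \frac{347835}{\frac{37079}{113}} = 347835 \cdot \frac{113}{37079} = \frac{39305355}{37079}$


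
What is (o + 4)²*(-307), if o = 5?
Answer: -24867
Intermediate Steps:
(o + 4)²*(-307) = (5 + 4)²*(-307) = 9²*(-307) = 81*(-307) = -24867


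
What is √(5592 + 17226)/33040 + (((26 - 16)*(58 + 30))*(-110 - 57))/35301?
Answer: -146960/35301 + √22818/33040 ≈ -4.1585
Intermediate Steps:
√(5592 + 17226)/33040 + (((26 - 16)*(58 + 30))*(-110 - 57))/35301 = √22818*(1/33040) + ((10*88)*(-167))*(1/35301) = √22818/33040 + (880*(-167))*(1/35301) = √22818/33040 - 146960*1/35301 = √22818/33040 - 146960/35301 = -146960/35301 + √22818/33040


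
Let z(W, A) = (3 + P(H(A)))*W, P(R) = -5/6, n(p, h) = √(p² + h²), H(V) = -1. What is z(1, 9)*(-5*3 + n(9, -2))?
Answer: -65/2 + 13*√85/6 ≈ -12.524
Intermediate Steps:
n(p, h) = √(h² + p²)
P(R) = -⅚ (P(R) = -5*⅙ = -⅚)
z(W, A) = 13*W/6 (z(W, A) = (3 - ⅚)*W = 13*W/6)
z(1, 9)*(-5*3 + n(9, -2)) = ((13/6)*1)*(-5*3 + √((-2)² + 9²)) = 13*(-15 + √(4 + 81))/6 = 13*(-15 + √85)/6 = -65/2 + 13*√85/6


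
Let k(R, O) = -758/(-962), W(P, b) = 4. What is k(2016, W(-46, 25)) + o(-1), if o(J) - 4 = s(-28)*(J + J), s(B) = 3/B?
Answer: 33685/6734 ≈ 5.0022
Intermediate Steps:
k(R, O) = 379/481 (k(R, O) = -758*(-1/962) = 379/481)
o(J) = 4 - 3*J/14 (o(J) = 4 + (3/(-28))*(J + J) = 4 + (3*(-1/28))*(2*J) = 4 - 3*J/14)
k(2016, W(-46, 25)) + o(-1) = 379/481 + (4 - 3/14*(-1)) = 379/481 + (4 + 3/14) = 379/481 + 59/14 = 33685/6734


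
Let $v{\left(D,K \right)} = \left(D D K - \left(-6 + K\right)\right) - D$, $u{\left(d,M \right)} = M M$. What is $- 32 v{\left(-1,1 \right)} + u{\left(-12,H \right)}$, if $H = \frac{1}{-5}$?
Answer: $- \frac{5599}{25} \approx -223.96$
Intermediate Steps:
$H = - \frac{1}{5} \approx -0.2$
$u{\left(d,M \right)} = M^{2}$
$v{\left(D,K \right)} = 6 - D - K + K D^{2}$ ($v{\left(D,K \right)} = \left(D^{2} K - \left(-6 + K\right)\right) - D = \left(K D^{2} - \left(-6 + K\right)\right) - D = \left(6 - K + K D^{2}\right) - D = 6 - D - K + K D^{2}$)
$- 32 v{\left(-1,1 \right)} + u{\left(-12,H \right)} = - 32 \left(6 - -1 - 1 + 1 \left(-1\right)^{2}\right) + \left(- \frac{1}{5}\right)^{2} = - 32 \left(6 + 1 - 1 + 1 \cdot 1\right) + \frac{1}{25} = - 32 \left(6 + 1 - 1 + 1\right) + \frac{1}{25} = \left(-32\right) 7 + \frac{1}{25} = -224 + \frac{1}{25} = - \frac{5599}{25}$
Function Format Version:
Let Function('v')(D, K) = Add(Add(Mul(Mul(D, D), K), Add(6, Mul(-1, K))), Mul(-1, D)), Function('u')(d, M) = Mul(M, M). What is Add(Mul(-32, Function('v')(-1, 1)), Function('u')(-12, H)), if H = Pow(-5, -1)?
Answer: Rational(-5599, 25) ≈ -223.96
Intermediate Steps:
H = Rational(-1, 5) ≈ -0.20000
Function('u')(d, M) = Pow(M, 2)
Function('v')(D, K) = Add(6, Mul(-1, D), Mul(-1, K), Mul(K, Pow(D, 2))) (Function('v')(D, K) = Add(Add(Mul(Pow(D, 2), K), Add(6, Mul(-1, K))), Mul(-1, D)) = Add(Add(Mul(K, Pow(D, 2)), Add(6, Mul(-1, K))), Mul(-1, D)) = Add(Add(6, Mul(-1, K), Mul(K, Pow(D, 2))), Mul(-1, D)) = Add(6, Mul(-1, D), Mul(-1, K), Mul(K, Pow(D, 2))))
Add(Mul(-32, Function('v')(-1, 1)), Function('u')(-12, H)) = Add(Mul(-32, Add(6, Mul(-1, -1), Mul(-1, 1), Mul(1, Pow(-1, 2)))), Pow(Rational(-1, 5), 2)) = Add(Mul(-32, Add(6, 1, -1, Mul(1, 1))), Rational(1, 25)) = Add(Mul(-32, Add(6, 1, -1, 1)), Rational(1, 25)) = Add(Mul(-32, 7), Rational(1, 25)) = Add(-224, Rational(1, 25)) = Rational(-5599, 25)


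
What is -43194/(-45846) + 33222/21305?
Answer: 407223997/162791505 ≈ 2.5015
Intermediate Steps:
-43194/(-45846) + 33222/21305 = -43194*(-1/45846) + 33222*(1/21305) = 7199/7641 + 33222/21305 = 407223997/162791505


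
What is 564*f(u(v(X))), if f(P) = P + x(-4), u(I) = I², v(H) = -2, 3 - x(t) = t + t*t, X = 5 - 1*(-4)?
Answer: -2820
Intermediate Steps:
X = 9 (X = 5 + 4 = 9)
x(t) = 3 - t - t² (x(t) = 3 - (t + t*t) = 3 - (t + t²) = 3 + (-t - t²) = 3 - t - t²)
f(P) = -9 + P (f(P) = P + (3 - 1*(-4) - 1*(-4)²) = P + (3 + 4 - 1*16) = P + (3 + 4 - 16) = P - 9 = -9 + P)
564*f(u(v(X))) = 564*(-9 + (-2)²) = 564*(-9 + 4) = 564*(-5) = -2820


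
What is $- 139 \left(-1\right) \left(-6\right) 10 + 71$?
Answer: $-8269$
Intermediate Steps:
$- 139 \left(-1\right) \left(-6\right) 10 + 71 = - 139 \cdot 6 \cdot 10 + 71 = \left(-139\right) 60 + 71 = -8340 + 71 = -8269$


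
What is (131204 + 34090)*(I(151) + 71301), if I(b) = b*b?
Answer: 15554495988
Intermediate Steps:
I(b) = b²
(131204 + 34090)*(I(151) + 71301) = (131204 + 34090)*(151² + 71301) = 165294*(22801 + 71301) = 165294*94102 = 15554495988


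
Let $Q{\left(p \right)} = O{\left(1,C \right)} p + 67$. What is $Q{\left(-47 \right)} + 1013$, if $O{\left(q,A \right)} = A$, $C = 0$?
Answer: $1080$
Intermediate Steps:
$Q{\left(p \right)} = 67$ ($Q{\left(p \right)} = 0 p + 67 = 0 + 67 = 67$)
$Q{\left(-47 \right)} + 1013 = 67 + 1013 = 1080$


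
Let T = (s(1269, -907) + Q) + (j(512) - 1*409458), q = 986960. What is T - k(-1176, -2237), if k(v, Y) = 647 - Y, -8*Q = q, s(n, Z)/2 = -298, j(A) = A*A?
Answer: -274164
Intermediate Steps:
j(A) = A²
s(n, Z) = -596 (s(n, Z) = 2*(-298) = -596)
Q = -123370 (Q = -⅛*986960 = -123370)
T = -271280 (T = (-596 - 123370) + (512² - 1*409458) = -123966 + (262144 - 409458) = -123966 - 147314 = -271280)
T - k(-1176, -2237) = -271280 - (647 - 1*(-2237)) = -271280 - (647 + 2237) = -271280 - 1*2884 = -271280 - 2884 = -274164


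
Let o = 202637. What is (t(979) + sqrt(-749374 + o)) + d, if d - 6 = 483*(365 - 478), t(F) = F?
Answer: -53594 + I*sqrt(546737) ≈ -53594.0 + 739.42*I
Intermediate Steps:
d = -54573 (d = 6 + 483*(365 - 478) = 6 + 483*(-113) = 6 - 54579 = -54573)
(t(979) + sqrt(-749374 + o)) + d = (979 + sqrt(-749374 + 202637)) - 54573 = (979 + sqrt(-546737)) - 54573 = (979 + I*sqrt(546737)) - 54573 = -53594 + I*sqrt(546737)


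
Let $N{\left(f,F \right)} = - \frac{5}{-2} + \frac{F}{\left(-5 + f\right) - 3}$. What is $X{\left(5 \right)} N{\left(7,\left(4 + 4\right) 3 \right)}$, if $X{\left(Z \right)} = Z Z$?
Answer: $- \frac{1075}{2} \approx -537.5$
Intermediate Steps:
$X{\left(Z \right)} = Z^{2}$
$N{\left(f,F \right)} = \frac{5}{2} + \frac{F}{-8 + f}$ ($N{\left(f,F \right)} = \left(-5\right) \left(- \frac{1}{2}\right) + \frac{F}{-8 + f} = \frac{5}{2} + \frac{F}{-8 + f}$)
$X{\left(5 \right)} N{\left(7,\left(4 + 4\right) 3 \right)} = 5^{2} \frac{-20 + \left(4 + 4\right) 3 + \frac{5}{2} \cdot 7}{-8 + 7} = 25 \frac{-20 + 8 \cdot 3 + \frac{35}{2}}{-1} = 25 \left(- (-20 + 24 + \frac{35}{2})\right) = 25 \left(\left(-1\right) \frac{43}{2}\right) = 25 \left(- \frac{43}{2}\right) = - \frac{1075}{2}$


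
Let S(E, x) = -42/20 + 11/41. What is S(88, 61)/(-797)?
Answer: 751/326770 ≈ 0.0022983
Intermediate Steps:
S(E, x) = -751/410 (S(E, x) = -42*1/20 + 11*(1/41) = -21/10 + 11/41 = -751/410)
S(88, 61)/(-797) = -751/410/(-797) = -751/410*(-1/797) = 751/326770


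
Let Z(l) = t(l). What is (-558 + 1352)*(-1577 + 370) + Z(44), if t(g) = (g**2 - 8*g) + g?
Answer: -956730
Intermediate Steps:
t(g) = g**2 - 7*g
Z(l) = l*(-7 + l)
(-558 + 1352)*(-1577 + 370) + Z(44) = (-558 + 1352)*(-1577 + 370) + 44*(-7 + 44) = 794*(-1207) + 44*37 = -958358 + 1628 = -956730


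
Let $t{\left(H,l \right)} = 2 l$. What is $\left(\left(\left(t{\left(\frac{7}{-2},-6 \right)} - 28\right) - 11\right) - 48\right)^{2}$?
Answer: $9801$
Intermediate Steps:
$\left(\left(\left(t{\left(\frac{7}{-2},-6 \right)} - 28\right) - 11\right) - 48\right)^{2} = \left(\left(\left(2 \left(-6\right) - 28\right) - 11\right) - 48\right)^{2} = \left(\left(\left(-12 - 28\right) - 11\right) - 48\right)^{2} = \left(\left(-40 - 11\right) - 48\right)^{2} = \left(-51 - 48\right)^{2} = \left(-99\right)^{2} = 9801$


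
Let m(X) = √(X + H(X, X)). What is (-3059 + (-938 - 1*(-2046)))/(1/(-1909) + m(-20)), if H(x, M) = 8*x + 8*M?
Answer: 3724459/1239055541 + 14219984462*I*√85/1239055541 ≈ 0.0030059 + 105.81*I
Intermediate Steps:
H(x, M) = 8*M + 8*x
m(X) = √17*√X (m(X) = √(X + (8*X + 8*X)) = √(X + 16*X) = √(17*X) = √17*√X)
(-3059 + (-938 - 1*(-2046)))/(1/(-1909) + m(-20)) = (-3059 + (-938 - 1*(-2046)))/(1/(-1909) + √17*√(-20)) = (-3059 + (-938 + 2046))/(-1/1909 + √17*(2*I*√5)) = (-3059 + 1108)/(-1/1909 + 2*I*√85) = -1951/(-1/1909 + 2*I*√85)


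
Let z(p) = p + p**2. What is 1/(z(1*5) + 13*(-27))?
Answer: -1/321 ≈ -0.0031153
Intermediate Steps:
1/(z(1*5) + 13*(-27)) = 1/((1*5)*(1 + 1*5) + 13*(-27)) = 1/(5*(1 + 5) - 351) = 1/(5*6 - 351) = 1/(30 - 351) = 1/(-321) = -1/321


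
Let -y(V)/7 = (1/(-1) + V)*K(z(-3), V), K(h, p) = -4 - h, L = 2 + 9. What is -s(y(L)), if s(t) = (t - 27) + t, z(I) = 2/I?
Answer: -1319/3 ≈ -439.67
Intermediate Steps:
L = 11
y(V) = -70/3 + 70*V/3 (y(V) = -7*(1/(-1) + V)*(-4 - 2/(-3)) = -7*(-1 + V)*(-4 - 2*(-1)/3) = -7*(-1 + V)*(-4 - 1*(-2/3)) = -7*(-1 + V)*(-4 + 2/3) = -7*(-1 + V)*(-10)/3 = -7*(10/3 - 10*V/3) = -70/3 + 70*V/3)
s(t) = -27 + 2*t (s(t) = (-27 + t) + t = -27 + 2*t)
-s(y(L)) = -(-27 + 2*(-70/3 + (70/3)*11)) = -(-27 + 2*(-70/3 + 770/3)) = -(-27 + 2*(700/3)) = -(-27 + 1400/3) = -1*1319/3 = -1319/3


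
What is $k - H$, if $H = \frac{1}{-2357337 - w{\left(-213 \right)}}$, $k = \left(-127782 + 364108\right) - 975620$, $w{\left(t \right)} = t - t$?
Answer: $- \frac{1742765100077}{2357337} \approx -7.3929 \cdot 10^{5}$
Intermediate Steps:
$w{\left(t \right)} = 0$
$k = -739294$ ($k = 236326 - 975620 = -739294$)
$H = - \frac{1}{2357337}$ ($H = \frac{1}{-2357337 - 0} = \frac{1}{-2357337 + 0} = \frac{1}{-2357337} = - \frac{1}{2357337} \approx -4.2421 \cdot 10^{-7}$)
$k - H = -739294 - - \frac{1}{2357337} = -739294 + \frac{1}{2357337} = - \frac{1742765100077}{2357337}$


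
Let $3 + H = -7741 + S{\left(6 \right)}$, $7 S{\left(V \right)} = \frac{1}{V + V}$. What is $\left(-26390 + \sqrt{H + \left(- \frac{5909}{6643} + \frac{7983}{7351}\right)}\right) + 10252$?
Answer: $-16138 + \frac{i \sqrt{664779333146259609915}}{292996158} \approx -16138.0 + 87.999 i$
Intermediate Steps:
$S{\left(V \right)} = \frac{1}{14 V}$ ($S{\left(V \right)} = \frac{1}{7 \left(V + V\right)} = \frac{1}{7 \cdot 2 V} = \frac{\frac{1}{2} \frac{1}{V}}{7} = \frac{1}{14 V}$)
$H = - \frac{650495}{84}$ ($H = -3 - \left(7741 - \frac{1}{14 \cdot 6}\right) = -3 + \left(-7741 + \frac{1}{14} \cdot \frac{1}{6}\right) = -3 + \left(-7741 + \frac{1}{84}\right) = -3 - \frac{650243}{84} = - \frac{650495}{84} \approx -7744.0$)
$\left(-26390 + \sqrt{H + \left(- \frac{5909}{6643} + \frac{7983}{7351}\right)}\right) + 10252 = \left(-26390 + \sqrt{- \frac{650495}{84} + \left(- \frac{5909}{6643} + \frac{7983}{7351}\right)}\right) + 10252 = \left(-26390 + \sqrt{- \frac{650495}{84} + \frac{9594010}{48832693}}\right) + 10252 = \left(-26390 + \sqrt{- \frac{4537802390885}{585992316}}\right) + 10252 = \left(-26390 + \frac{i \sqrt{664779333146259609915}}{292996158}\right) + 10252 = -16138 + \frac{i \sqrt{664779333146259609915}}{292996158}$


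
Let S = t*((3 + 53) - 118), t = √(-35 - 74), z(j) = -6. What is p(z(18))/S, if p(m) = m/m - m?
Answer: 7*I*√109/6758 ≈ 0.010814*I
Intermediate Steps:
t = I*√109 (t = √(-109) = I*√109 ≈ 10.44*I)
p(m) = 1 - m
S = -62*I*√109 (S = (I*√109)*((3 + 53) - 118) = (I*√109)*(56 - 118) = (I*√109)*(-62) = -62*I*√109 ≈ -647.3*I)
p(z(18))/S = (1 - 1*(-6))/((-62*I*√109)) = (1 + 6)*(I*√109/6758) = 7*(I*√109/6758) = 7*I*√109/6758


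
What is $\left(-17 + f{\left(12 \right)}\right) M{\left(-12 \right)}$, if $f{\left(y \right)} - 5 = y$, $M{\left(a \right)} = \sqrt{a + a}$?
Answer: $0$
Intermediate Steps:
$M{\left(a \right)} = \sqrt{2} \sqrt{a}$ ($M{\left(a \right)} = \sqrt{2 a} = \sqrt{2} \sqrt{a}$)
$f{\left(y \right)} = 5 + y$
$\left(-17 + f{\left(12 \right)}\right) M{\left(-12 \right)} = \left(-17 + \left(5 + 12\right)\right) \sqrt{2} \sqrt{-12} = \left(-17 + 17\right) \sqrt{2} \cdot 2 i \sqrt{3} = 0 \cdot 2 i \sqrt{6} = 0$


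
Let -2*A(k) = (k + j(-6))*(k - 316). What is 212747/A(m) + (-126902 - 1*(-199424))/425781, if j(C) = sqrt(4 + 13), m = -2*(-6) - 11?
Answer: -10044541663/119218680 + 212747*sqrt(17)/2520 ≈ 263.83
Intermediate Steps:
m = 1 (m = 12 - 11 = 1)
j(C) = sqrt(17)
A(k) = -(-316 + k)*(k + sqrt(17))/2 (A(k) = -(k + sqrt(17))*(k - 316)/2 = -(k + sqrt(17))*(-316 + k)/2 = -(-316 + k)*(k + sqrt(17))/2)
212747/A(m) + (-126902 - 1*(-199424))/425781 = 212747/(158*1 + 158*sqrt(17) - 1/2*1**2 - 1/2*1*sqrt(17)) + (-126902 - 1*(-199424))/425781 = 212747/(158 + 158*sqrt(17) - 1/2*1 - sqrt(17)/2) + (-126902 + 199424)*(1/425781) = 212747/(158 + 158*sqrt(17) - 1/2 - sqrt(17)/2) + 72522*(1/425781) = 212747/(315/2 + 315*sqrt(17)/2) + 8058/47309 = 8058/47309 + 212747/(315/2 + 315*sqrt(17)/2)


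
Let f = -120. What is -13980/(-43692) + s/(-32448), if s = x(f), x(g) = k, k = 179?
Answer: 37150181/118143168 ≈ 0.31445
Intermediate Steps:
x(g) = 179
s = 179
-13980/(-43692) + s/(-32448) = -13980/(-43692) + 179/(-32448) = -13980*(-1/43692) + 179*(-1/32448) = 1165/3641 - 179/32448 = 37150181/118143168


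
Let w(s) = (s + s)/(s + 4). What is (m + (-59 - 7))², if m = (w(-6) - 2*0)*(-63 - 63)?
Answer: 675684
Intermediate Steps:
w(s) = 2*s/(4 + s) (w(s) = (2*s)/(4 + s) = 2*s/(4 + s))
m = -756 (m = (2*(-6)/(4 - 6) - 2*0)*(-63 - 63) = (2*(-6)/(-2) + 0)*(-126) = (2*(-6)*(-½) + 0)*(-126) = (6 + 0)*(-126) = 6*(-126) = -756)
(m + (-59 - 7))² = (-756 + (-59 - 7))² = (-756 - 66)² = (-822)² = 675684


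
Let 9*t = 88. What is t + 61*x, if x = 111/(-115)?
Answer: -50819/1035 ≈ -49.100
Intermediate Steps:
t = 88/9 (t = (1/9)*88 = 88/9 ≈ 9.7778)
x = -111/115 (x = 111*(-1/115) = -111/115 ≈ -0.96522)
t + 61*x = 88/9 + 61*(-111/115) = 88/9 - 6771/115 = -50819/1035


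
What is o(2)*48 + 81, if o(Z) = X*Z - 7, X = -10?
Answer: -1215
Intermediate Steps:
o(Z) = -7 - 10*Z (o(Z) = -10*Z - 7 = -7 - 10*Z)
o(2)*48 + 81 = (-7 - 10*2)*48 + 81 = (-7 - 20)*48 + 81 = -27*48 + 81 = -1296 + 81 = -1215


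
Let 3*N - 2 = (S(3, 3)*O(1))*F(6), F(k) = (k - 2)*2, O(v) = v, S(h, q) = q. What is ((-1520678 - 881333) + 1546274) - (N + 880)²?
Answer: -14809189/9 ≈ -1.6455e+6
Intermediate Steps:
F(k) = -4 + 2*k (F(k) = (-2 + k)*2 = -4 + 2*k)
N = 26/3 (N = ⅔ + ((3*1)*(-4 + 2*6))/3 = ⅔ + (3*(-4 + 12))/3 = ⅔ + (3*8)/3 = ⅔ + (⅓)*24 = ⅔ + 8 = 26/3 ≈ 8.6667)
((-1520678 - 881333) + 1546274) - (N + 880)² = ((-1520678 - 881333) + 1546274) - (26/3 + 880)² = (-2402011 + 1546274) - (2666/3)² = -855737 - 1*7107556/9 = -855737 - 7107556/9 = -14809189/9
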